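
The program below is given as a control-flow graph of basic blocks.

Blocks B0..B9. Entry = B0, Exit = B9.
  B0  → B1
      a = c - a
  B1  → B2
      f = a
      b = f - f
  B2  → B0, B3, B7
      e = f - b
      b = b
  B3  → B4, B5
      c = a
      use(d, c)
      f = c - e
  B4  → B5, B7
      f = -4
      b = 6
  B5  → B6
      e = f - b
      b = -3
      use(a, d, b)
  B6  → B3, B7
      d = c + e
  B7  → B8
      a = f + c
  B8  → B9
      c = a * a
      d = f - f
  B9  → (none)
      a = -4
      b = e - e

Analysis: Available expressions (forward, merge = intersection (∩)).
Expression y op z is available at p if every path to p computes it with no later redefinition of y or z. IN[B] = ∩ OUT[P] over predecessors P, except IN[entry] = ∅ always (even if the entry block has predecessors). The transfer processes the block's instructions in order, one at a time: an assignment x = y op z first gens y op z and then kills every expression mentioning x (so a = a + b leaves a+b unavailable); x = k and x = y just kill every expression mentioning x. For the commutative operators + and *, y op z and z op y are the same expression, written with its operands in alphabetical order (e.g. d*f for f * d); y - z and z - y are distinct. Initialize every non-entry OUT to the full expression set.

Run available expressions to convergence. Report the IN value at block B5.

Answer: {c-e}

Trace:
Fixpoint table:
  B0: | IN={} | OUT={}
  B1: | IN={} | OUT={f-f}
  B2: | IN={f-f} | OUT={f-f}
  B3: | IN={} | OUT={c-e}
  B4: | IN={c-e} | OUT={c-e}
  B5: | IN={c-e} | OUT={}
  B6: | IN={} | OUT={c+e}
  B7: | IN={} | OUT={c+f}
  B8: | IN={c+f} | OUT={a*a, f-f}
  B9: | IN={a*a, f-f} | OUT={e-e, f-f}

Merge at B5: IN[B5] = OUT[B3] ∩ OUT[B4] = {c-e}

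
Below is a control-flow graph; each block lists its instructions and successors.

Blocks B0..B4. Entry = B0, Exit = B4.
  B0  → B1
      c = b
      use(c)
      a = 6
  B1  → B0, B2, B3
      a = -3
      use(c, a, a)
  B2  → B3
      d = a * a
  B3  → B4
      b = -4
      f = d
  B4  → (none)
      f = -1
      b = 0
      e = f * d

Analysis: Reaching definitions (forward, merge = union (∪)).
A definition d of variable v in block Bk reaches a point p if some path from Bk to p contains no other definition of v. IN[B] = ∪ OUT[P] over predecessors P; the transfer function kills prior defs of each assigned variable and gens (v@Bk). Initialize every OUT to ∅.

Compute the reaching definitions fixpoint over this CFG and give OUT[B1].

Per-block solution:
  B0:  IN={a@B1, c@B0}  OUT={a@B0, c@B0}
  B1:  IN={a@B0, c@B0}  OUT={a@B1, c@B0}
  B2:  IN={a@B1, c@B0}  OUT={a@B1, c@B0, d@B2}
  B3:  IN={a@B1, c@B0, d@B2}  OUT={a@B1, b@B3, c@B0, d@B2, f@B3}
  B4:  IN={a@B1, b@B3, c@B0, d@B2, f@B3}  OUT={a@B1, b@B4, c@B0, d@B2, e@B4, f@B4}

Merge at B1: IN[B1] = OUT[B0] = {a@B0, c@B0}
Applying B1's transfer function to that IN value gives OUT[B1] (row B1 above).

Answer: {a@B1, c@B0}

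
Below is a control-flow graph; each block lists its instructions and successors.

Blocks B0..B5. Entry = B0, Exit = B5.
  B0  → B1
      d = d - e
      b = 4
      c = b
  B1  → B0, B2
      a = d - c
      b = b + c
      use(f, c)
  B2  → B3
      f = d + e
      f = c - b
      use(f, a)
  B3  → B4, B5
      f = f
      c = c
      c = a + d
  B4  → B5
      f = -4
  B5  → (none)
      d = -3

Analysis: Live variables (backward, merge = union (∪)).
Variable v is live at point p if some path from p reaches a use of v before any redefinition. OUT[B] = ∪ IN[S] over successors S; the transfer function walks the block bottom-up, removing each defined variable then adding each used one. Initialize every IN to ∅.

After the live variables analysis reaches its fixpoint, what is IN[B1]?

Answer: {b, c, d, e, f}

Derivation:
Per-block solution:
  B0:  IN={d, e, f}  OUT={b, c, d, e, f}
  B1:  IN={b, c, d, e, f}  OUT={a, b, c, d, e, f}
  B2:  IN={a, b, c, d, e}  OUT={a, c, d, f}
  B3:  IN={a, c, d, f}  OUT={}
  B4:  IN={}  OUT={}
  B5:  IN={}  OUT={}

Merge at B1: OUT[B1] = IN[B0] ⊔ IN[B2] = {a, b, c, d, e, f}
Applying B1's transfer function to that OUT value gives IN[B1] (row B1 above).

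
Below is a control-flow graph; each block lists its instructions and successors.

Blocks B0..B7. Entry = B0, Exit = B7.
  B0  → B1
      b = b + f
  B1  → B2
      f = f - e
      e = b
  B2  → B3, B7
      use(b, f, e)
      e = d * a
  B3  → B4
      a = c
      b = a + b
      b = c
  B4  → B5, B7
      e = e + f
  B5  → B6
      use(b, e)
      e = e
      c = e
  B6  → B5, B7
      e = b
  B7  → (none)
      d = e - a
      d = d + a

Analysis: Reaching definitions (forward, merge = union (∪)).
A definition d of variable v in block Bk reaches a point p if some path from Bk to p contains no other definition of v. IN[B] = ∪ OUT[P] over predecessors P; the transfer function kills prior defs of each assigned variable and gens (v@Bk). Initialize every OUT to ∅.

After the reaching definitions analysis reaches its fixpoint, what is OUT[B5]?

Per-block solution:
  B0:   IN={}   OUT={b@B0}
  B1:   IN={b@B0}   OUT={b@B0, e@B1, f@B1}
  B2:   IN={b@B0, e@B1, f@B1}   OUT={b@B0, e@B2, f@B1}
  B3:   IN={b@B0, e@B2, f@B1}   OUT={a@B3, b@B3, e@B2, f@B1}
  B4:   IN={a@B3, b@B3, e@B2, f@B1}   OUT={a@B3, b@B3, e@B4, f@B1}
  B5:   IN={a@B3, b@B3, c@B5, e@B4, e@B6, f@B1}   OUT={a@B3, b@B3, c@B5, e@B5, f@B1}
  B6:   IN={a@B3, b@B3, c@B5, e@B5, f@B1}   OUT={a@B3, b@B3, c@B5, e@B6, f@B1}
  B7:   IN={a@B3, b@B0, b@B3, c@B5, e@B2, e@B4, e@B6, f@B1}   OUT={a@B3, b@B0, b@B3, c@B5, d@B7, e@B2, e@B4, e@B6, f@B1}

Merge at B5: IN[B5] = OUT[B4] ⊔ OUT[B6] = {a@B3, b@B3, c@B5, e@B4, e@B6, f@B1}
Applying B5's transfer function to that IN value gives OUT[B5] (row B5 above).

Answer: {a@B3, b@B3, c@B5, e@B5, f@B1}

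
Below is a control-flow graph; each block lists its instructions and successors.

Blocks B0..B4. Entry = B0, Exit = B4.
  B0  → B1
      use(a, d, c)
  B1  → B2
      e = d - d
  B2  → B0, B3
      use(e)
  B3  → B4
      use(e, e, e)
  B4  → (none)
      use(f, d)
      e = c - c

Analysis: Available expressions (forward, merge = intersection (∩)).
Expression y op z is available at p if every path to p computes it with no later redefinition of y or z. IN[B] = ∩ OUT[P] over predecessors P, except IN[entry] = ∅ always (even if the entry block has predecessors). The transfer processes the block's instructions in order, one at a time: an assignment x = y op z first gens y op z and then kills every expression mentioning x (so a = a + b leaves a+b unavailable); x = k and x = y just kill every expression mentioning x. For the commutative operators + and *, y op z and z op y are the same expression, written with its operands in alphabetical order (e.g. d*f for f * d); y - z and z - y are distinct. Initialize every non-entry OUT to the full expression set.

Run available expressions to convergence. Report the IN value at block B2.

Answer: {d-d}

Derivation:
Fixpoint table:
  B0:   IN={}   OUT={}
  B1:   IN={}   OUT={d-d}
  B2:   IN={d-d}   OUT={d-d}
  B3:   IN={d-d}   OUT={d-d}
  B4:   IN={d-d}   OUT={c-c, d-d}

Merge at B2: IN[B2] = OUT[B1] = {d-d}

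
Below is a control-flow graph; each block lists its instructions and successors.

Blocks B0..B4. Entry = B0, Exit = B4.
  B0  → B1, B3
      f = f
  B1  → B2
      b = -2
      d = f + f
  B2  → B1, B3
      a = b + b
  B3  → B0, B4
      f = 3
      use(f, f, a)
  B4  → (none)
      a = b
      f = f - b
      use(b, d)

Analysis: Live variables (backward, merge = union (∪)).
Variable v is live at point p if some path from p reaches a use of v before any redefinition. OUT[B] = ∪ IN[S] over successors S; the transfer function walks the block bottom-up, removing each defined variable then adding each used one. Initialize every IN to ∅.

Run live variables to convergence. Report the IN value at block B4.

Fixpoint table:
  B0:   IN={a, b, d, f}   OUT={a, b, d, f}
  B1:   IN={f}   OUT={b, d, f}
  B2:   IN={b, d, f}   OUT={a, b, d, f}
  B3:   IN={a, b, d}   OUT={a, b, d, f}
  B4:   IN={b, d, f}   OUT={}

B4 is the boundary node: OUT[B4] = {}
Applying B4's transfer function to that OUT value gives IN[B4] (row B4 above).

Answer: {b, d, f}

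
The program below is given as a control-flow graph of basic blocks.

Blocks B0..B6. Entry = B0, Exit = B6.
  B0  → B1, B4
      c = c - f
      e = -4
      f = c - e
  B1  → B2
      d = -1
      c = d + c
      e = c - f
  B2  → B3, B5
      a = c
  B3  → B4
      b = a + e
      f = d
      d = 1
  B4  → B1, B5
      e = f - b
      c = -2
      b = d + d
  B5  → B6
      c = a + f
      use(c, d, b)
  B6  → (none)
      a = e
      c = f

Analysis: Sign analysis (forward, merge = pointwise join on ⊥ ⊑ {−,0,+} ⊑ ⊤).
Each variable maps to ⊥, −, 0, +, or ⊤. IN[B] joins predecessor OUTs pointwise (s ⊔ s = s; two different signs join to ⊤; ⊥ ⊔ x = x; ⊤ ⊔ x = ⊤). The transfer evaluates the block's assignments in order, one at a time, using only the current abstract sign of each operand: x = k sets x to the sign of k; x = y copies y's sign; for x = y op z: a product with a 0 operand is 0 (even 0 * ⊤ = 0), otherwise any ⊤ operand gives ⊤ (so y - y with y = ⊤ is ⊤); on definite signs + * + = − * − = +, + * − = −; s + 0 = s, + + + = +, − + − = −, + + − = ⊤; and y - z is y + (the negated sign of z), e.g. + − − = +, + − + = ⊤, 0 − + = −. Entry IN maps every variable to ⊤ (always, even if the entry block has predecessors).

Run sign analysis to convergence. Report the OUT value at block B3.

Per-block solution:
  B0:  IN=(all ⊤)  OUT={e:-; rest ⊤}
  B1:  IN=(all ⊤)  OUT={d:-; rest ⊤}
  B2:  IN={d:-; rest ⊤}  OUT={d:-; rest ⊤}
  B3:  IN={d:-; rest ⊤}  OUT={d:+, f:-; rest ⊤}
  B4:  IN=(all ⊤)  OUT={c:-; rest ⊤}
  B5:  IN=(all ⊤)  OUT=(all ⊤)
  B6:  IN=(all ⊤)  OUT=(all ⊤)

Merge at B3: IN[B3] = OUT[B2] = {a: ⊤, b: ⊤, c: ⊤, d: -, e: ⊤, f: ⊤}
Applying B3's transfer function to that IN value gives OUT[B3] (row B3 above).

Answer: {a: ⊤, b: ⊤, c: ⊤, d: +, e: ⊤, f: -}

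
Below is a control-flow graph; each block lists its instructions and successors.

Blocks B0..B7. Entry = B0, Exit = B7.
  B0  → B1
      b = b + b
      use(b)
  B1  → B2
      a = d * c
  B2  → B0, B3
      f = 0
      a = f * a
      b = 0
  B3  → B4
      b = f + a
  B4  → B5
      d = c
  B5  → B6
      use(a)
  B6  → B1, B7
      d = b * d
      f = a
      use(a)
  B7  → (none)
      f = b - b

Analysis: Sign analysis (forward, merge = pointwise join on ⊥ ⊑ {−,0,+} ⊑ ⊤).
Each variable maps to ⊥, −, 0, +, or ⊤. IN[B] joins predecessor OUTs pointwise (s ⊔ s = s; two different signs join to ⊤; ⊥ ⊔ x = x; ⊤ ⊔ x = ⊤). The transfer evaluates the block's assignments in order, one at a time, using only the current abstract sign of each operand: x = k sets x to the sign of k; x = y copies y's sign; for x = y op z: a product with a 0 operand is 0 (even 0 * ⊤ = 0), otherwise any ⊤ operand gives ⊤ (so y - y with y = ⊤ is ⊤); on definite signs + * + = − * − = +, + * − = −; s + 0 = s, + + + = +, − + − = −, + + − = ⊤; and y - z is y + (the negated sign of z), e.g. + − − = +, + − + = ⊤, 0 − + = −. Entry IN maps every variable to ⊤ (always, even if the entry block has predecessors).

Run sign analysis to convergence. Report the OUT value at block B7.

Answer: {a: 0, b: 0, c: ⊤, d: 0, e: ⊤, f: 0}

Trace:
Per-block solution:
  B0:   IN=(all ⊤)   OUT=(all ⊤)
  B1:   IN=(all ⊤)   OUT=(all ⊤)
  B2:   IN=(all ⊤)   OUT={a:0, b:0, f:0; rest ⊤}
  B3:   IN={a:0, b:0, f:0; rest ⊤}   OUT={a:0, b:0, f:0; rest ⊤}
  B4:   IN={a:0, b:0, f:0; rest ⊤}   OUT={a:0, b:0, f:0; rest ⊤}
  B5:   IN={a:0, b:0, f:0; rest ⊤}   OUT={a:0, b:0, f:0; rest ⊤}
  B6:   IN={a:0, b:0, f:0; rest ⊤}   OUT={a:0, b:0, d:0, f:0; rest ⊤}
  B7:   IN={a:0, b:0, d:0, f:0; rest ⊤}   OUT={a:0, b:0, d:0, f:0; rest ⊤}

Merge at B7: IN[B7] = OUT[B6] = {a: 0, b: 0, c: ⊤, d: 0, e: ⊤, f: 0}
Applying B7's transfer function to that IN value gives OUT[B7] (row B7 above).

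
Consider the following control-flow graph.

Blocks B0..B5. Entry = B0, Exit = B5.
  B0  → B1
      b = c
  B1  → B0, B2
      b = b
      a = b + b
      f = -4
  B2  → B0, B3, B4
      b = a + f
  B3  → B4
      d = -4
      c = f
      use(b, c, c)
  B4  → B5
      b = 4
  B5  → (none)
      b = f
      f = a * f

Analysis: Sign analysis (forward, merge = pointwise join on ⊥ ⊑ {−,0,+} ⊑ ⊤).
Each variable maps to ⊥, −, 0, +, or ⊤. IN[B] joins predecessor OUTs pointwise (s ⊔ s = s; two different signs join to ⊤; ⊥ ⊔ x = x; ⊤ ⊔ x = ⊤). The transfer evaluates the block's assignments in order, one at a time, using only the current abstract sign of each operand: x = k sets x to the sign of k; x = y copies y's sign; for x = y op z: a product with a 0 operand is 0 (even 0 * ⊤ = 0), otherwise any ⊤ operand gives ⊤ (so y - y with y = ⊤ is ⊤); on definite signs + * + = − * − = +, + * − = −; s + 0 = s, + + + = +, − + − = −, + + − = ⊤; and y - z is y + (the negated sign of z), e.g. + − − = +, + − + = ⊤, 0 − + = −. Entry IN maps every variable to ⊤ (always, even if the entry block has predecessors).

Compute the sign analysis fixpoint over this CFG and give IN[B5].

Fixpoint table:
  B0:   IN=(all ⊤)   OUT=(all ⊤)
  B1:   IN=(all ⊤)   OUT={f:-; rest ⊤}
  B2:   IN={f:-; rest ⊤}   OUT={f:-; rest ⊤}
  B3:   IN={f:-; rest ⊤}   OUT={c:-, d:-, f:-; rest ⊤}
  B4:   IN={f:-; rest ⊤}   OUT={b:+, f:-; rest ⊤}
  B5:   IN={b:+, f:-; rest ⊤}   OUT={b:-; rest ⊤}

Merge at B5: IN[B5] = OUT[B4] = {a: ⊤, b: +, c: ⊤, d: ⊤, e: ⊤, f: -}

Answer: {a: ⊤, b: +, c: ⊤, d: ⊤, e: ⊤, f: -}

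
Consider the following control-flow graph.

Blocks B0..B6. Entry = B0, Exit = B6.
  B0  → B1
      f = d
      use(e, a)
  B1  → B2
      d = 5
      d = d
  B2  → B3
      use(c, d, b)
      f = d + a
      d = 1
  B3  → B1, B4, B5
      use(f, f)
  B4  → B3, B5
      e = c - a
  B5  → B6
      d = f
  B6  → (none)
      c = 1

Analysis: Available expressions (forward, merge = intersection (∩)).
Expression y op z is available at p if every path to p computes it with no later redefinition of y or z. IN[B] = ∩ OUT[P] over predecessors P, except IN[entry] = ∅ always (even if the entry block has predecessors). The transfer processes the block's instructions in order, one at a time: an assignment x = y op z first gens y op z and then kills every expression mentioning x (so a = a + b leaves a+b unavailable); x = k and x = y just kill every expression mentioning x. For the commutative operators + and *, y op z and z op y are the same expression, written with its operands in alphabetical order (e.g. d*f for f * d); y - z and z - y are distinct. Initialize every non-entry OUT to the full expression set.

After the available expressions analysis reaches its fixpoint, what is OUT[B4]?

Answer: {c-a}

Working:
Fixpoint table:
  B0:   IN={}   OUT={}
  B1:   IN={}   OUT={}
  B2:   IN={}   OUT={}
  B3:   IN={}   OUT={}
  B4:   IN={}   OUT={c-a}
  B5:   IN={}   OUT={}
  B6:   IN={}   OUT={}

Merge at B4: IN[B4] = OUT[B3] = {}
Applying B4's transfer function to that IN value gives OUT[B4] (row B4 above).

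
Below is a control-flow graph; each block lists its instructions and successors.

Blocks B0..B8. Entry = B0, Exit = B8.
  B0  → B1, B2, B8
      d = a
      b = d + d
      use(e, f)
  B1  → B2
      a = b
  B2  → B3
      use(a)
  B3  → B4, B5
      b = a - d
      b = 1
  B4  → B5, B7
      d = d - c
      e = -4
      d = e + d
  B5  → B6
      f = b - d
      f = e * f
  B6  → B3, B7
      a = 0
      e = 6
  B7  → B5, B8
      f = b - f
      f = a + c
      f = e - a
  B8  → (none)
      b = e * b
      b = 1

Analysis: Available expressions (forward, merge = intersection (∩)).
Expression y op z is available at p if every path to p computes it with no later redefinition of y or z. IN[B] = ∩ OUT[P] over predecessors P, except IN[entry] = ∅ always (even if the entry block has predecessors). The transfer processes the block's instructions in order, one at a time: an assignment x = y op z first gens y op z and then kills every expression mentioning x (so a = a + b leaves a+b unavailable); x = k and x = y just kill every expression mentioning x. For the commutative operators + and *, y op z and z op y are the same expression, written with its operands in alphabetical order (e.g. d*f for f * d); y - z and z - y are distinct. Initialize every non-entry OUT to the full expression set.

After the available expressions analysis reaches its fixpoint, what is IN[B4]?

Per-block solution:
  B0:  IN={}  OUT={d+d}
  B1:  IN={d+d}  OUT={d+d}
  B2:  IN={d+d}  OUT={d+d}
  B3:  IN={}  OUT={a-d}
  B4:  IN={a-d}  OUT={}
  B5:  IN={}  OUT={b-d}
  B6:  IN={b-d}  OUT={b-d}
  B7:  IN={}  OUT={a+c, e-a}
  B8:  IN={}  OUT={}

Merge at B4: IN[B4] = OUT[B3] = {a-d}

Answer: {a-d}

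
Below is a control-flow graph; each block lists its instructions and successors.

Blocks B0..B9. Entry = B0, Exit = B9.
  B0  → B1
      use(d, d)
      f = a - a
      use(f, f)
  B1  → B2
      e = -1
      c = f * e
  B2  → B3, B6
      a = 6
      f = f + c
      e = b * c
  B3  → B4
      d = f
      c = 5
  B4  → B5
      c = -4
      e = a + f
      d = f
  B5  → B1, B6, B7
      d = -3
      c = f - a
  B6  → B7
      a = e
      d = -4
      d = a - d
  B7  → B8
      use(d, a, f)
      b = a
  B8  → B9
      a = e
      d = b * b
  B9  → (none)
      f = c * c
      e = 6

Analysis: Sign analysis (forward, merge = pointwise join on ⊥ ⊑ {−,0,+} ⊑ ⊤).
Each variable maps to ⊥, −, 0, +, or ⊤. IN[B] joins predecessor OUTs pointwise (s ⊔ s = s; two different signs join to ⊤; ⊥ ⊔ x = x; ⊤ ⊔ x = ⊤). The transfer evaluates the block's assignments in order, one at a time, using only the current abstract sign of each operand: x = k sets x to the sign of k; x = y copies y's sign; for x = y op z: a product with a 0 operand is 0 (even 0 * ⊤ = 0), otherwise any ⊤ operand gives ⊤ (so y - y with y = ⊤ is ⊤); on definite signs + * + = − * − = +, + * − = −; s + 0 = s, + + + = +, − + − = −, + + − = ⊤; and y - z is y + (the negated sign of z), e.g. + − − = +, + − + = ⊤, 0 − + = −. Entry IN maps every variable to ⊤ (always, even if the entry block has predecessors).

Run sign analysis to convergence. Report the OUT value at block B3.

Converged values:
  B0: | IN=(all ⊤) | OUT=(all ⊤)
  B1: | IN=(all ⊤) | OUT={e:-; rest ⊤}
  B2: | IN={e:-; rest ⊤} | OUT={a:+; rest ⊤}
  B3: | IN={a:+; rest ⊤} | OUT={a:+, c:+; rest ⊤}
  B4: | IN={a:+, c:+; rest ⊤} | OUT={a:+, c:-; rest ⊤}
  B5: | IN={a:+, c:-; rest ⊤} | OUT={a:+, d:-; rest ⊤}
  B6: | IN={a:+; rest ⊤} | OUT=(all ⊤)
  B7: | IN=(all ⊤) | OUT=(all ⊤)
  B8: | IN=(all ⊤) | OUT=(all ⊤)
  B9: | IN=(all ⊤) | OUT={e:+; rest ⊤}

Merge at B3: IN[B3] = OUT[B2] = {a: +, b: ⊤, c: ⊤, d: ⊤, e: ⊤, f: ⊤}
Applying B3's transfer function to that IN value gives OUT[B3] (row B3 above).

Answer: {a: +, b: ⊤, c: +, d: ⊤, e: ⊤, f: ⊤}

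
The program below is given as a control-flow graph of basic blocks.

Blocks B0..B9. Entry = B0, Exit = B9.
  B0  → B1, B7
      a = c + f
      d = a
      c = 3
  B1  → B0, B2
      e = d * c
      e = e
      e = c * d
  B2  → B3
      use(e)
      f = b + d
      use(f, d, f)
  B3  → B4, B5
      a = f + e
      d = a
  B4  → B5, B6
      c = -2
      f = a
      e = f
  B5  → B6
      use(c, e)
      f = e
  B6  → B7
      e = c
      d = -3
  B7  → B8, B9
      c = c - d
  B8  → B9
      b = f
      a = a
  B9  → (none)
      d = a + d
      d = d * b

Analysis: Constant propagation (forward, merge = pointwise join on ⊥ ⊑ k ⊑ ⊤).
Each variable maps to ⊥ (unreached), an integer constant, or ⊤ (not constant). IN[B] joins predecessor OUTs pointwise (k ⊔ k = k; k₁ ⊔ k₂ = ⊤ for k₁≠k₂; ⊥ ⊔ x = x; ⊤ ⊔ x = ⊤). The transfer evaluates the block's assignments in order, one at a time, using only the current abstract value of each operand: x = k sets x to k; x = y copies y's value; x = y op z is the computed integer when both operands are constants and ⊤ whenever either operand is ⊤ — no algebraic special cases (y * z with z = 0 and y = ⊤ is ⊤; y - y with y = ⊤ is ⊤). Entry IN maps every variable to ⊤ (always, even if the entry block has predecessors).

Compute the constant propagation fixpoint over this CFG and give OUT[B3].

Fixpoint table:
  B0: | IN=(all ⊤) | OUT={c:3; rest ⊤}
  B1: | IN={c:3; rest ⊤} | OUT={c:3; rest ⊤}
  B2: | IN={c:3; rest ⊤} | OUT={c:3; rest ⊤}
  B3: | IN={c:3; rest ⊤} | OUT={c:3; rest ⊤}
  B4: | IN={c:3; rest ⊤} | OUT={c:-2; rest ⊤}
  B5: | IN=(all ⊤) | OUT=(all ⊤)
  B6: | IN=(all ⊤) | OUT={d:-3; rest ⊤}
  B7: | IN=(all ⊤) | OUT=(all ⊤)
  B8: | IN=(all ⊤) | OUT=(all ⊤)
  B9: | IN=(all ⊤) | OUT=(all ⊤)

Merge at B3: IN[B3] = OUT[B2] = {a: ⊤, b: ⊤, c: 3, d: ⊤, e: ⊤, f: ⊤}
Applying B3's transfer function to that IN value gives OUT[B3] (row B3 above).

Answer: {a: ⊤, b: ⊤, c: 3, d: ⊤, e: ⊤, f: ⊤}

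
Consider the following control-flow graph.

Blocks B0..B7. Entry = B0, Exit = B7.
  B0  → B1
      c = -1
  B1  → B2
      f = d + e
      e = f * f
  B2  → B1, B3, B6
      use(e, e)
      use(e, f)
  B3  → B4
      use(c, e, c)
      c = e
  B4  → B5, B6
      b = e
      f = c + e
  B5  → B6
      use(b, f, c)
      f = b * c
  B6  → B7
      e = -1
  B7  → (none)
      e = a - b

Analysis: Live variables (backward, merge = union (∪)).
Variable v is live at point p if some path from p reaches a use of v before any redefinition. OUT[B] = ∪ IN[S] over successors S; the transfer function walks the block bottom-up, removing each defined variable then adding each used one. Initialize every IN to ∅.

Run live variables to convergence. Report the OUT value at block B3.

Answer: {a, c, e}

Derivation:
Fixpoint table:
  B0:  IN={a, b, d, e}  OUT={a, b, c, d, e}
  B1:  IN={a, b, c, d, e}  OUT={a, b, c, d, e, f}
  B2:  IN={a, b, c, d, e, f}  OUT={a, b, c, d, e}
  B3:  IN={a, c, e}  OUT={a, c, e}
  B4:  IN={a, c, e}  OUT={a, b, c, f}
  B5:  IN={a, b, c, f}  OUT={a, b}
  B6:  IN={a, b}  OUT={a, b}
  B7:  IN={a, b}  OUT={}

Merge at B3: OUT[B3] = IN[B4] = {a, c, e}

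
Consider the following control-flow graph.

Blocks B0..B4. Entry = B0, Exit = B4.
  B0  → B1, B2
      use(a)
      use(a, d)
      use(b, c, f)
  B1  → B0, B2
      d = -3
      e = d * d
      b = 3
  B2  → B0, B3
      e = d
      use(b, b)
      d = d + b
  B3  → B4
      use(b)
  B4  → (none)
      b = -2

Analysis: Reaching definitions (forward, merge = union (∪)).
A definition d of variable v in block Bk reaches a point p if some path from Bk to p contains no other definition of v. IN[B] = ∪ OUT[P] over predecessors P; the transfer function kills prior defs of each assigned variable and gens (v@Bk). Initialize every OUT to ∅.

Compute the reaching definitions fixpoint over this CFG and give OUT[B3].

Answer: {b@B1, d@B2, e@B2}

Derivation:
Per-block solution:
  B0: | IN={b@B1, d@B1, d@B2, e@B1, e@B2} | OUT={b@B1, d@B1, d@B2, e@B1, e@B2}
  B1: | IN={b@B1, d@B1, d@B2, e@B1, e@B2} | OUT={b@B1, d@B1, e@B1}
  B2: | IN={b@B1, d@B1, d@B2, e@B1, e@B2} | OUT={b@B1, d@B2, e@B2}
  B3: | IN={b@B1, d@B2, e@B2} | OUT={b@B1, d@B2, e@B2}
  B4: | IN={b@B1, d@B2, e@B2} | OUT={b@B4, d@B2, e@B2}

Merge at B3: IN[B3] = OUT[B2] = {b@B1, d@B2, e@B2}
Applying B3's transfer function to that IN value gives OUT[B3] (row B3 above).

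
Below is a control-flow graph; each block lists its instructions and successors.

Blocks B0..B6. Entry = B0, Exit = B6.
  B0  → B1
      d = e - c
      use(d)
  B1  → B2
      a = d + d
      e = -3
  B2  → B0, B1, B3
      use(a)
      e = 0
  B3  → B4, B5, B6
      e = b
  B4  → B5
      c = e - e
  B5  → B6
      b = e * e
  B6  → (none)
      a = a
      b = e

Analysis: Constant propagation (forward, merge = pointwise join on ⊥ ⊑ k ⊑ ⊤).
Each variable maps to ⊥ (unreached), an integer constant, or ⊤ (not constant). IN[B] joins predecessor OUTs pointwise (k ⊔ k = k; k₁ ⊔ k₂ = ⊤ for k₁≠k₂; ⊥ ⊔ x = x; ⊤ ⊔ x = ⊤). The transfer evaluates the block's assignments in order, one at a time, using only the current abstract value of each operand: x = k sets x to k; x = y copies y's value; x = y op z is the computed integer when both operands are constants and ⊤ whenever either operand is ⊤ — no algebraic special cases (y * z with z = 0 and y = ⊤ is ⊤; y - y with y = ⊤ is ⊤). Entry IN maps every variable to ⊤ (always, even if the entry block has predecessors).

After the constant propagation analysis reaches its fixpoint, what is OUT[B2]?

Converged values:
  B0:  IN=(all ⊤)  OUT=(all ⊤)
  B1:  IN=(all ⊤)  OUT={e:-3; rest ⊤}
  B2:  IN={e:-3; rest ⊤}  OUT={e:0; rest ⊤}
  B3:  IN={e:0; rest ⊤}  OUT=(all ⊤)
  B4:  IN=(all ⊤)  OUT=(all ⊤)
  B5:  IN=(all ⊤)  OUT=(all ⊤)
  B6:  IN=(all ⊤)  OUT=(all ⊤)

Merge at B2: IN[B2] = OUT[B1] = {a: ⊤, b: ⊤, c: ⊤, d: ⊤, e: -3, f: ⊤}
Applying B2's transfer function to that IN value gives OUT[B2] (row B2 above).

Answer: {a: ⊤, b: ⊤, c: ⊤, d: ⊤, e: 0, f: ⊤}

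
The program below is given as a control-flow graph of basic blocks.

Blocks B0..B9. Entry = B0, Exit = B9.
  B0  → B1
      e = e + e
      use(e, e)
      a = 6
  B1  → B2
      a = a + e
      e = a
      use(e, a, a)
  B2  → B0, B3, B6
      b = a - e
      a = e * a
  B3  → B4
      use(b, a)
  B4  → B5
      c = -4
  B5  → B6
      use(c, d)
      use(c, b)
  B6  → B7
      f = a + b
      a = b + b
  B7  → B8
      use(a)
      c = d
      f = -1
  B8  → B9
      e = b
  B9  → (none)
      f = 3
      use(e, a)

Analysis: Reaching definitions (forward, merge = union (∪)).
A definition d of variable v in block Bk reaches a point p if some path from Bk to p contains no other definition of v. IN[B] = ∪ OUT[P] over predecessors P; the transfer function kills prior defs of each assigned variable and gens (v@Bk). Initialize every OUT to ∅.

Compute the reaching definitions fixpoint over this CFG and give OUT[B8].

Answer: {a@B6, b@B2, c@B7, e@B8, f@B7}

Working:
Converged values:
  B0: | IN={a@B2, b@B2, e@B1} | OUT={a@B0, b@B2, e@B0}
  B1: | IN={a@B0, b@B2, e@B0} | OUT={a@B1, b@B2, e@B1}
  B2: | IN={a@B1, b@B2, e@B1} | OUT={a@B2, b@B2, e@B1}
  B3: | IN={a@B2, b@B2, e@B1} | OUT={a@B2, b@B2, e@B1}
  B4: | IN={a@B2, b@B2, e@B1} | OUT={a@B2, b@B2, c@B4, e@B1}
  B5: | IN={a@B2, b@B2, c@B4, e@B1} | OUT={a@B2, b@B2, c@B4, e@B1}
  B6: | IN={a@B2, b@B2, c@B4, e@B1} | OUT={a@B6, b@B2, c@B4, e@B1, f@B6}
  B7: | IN={a@B6, b@B2, c@B4, e@B1, f@B6} | OUT={a@B6, b@B2, c@B7, e@B1, f@B7}
  B8: | IN={a@B6, b@B2, c@B7, e@B1, f@B7} | OUT={a@B6, b@B2, c@B7, e@B8, f@B7}
  B9: | IN={a@B6, b@B2, c@B7, e@B8, f@B7} | OUT={a@B6, b@B2, c@B7, e@B8, f@B9}

Merge at B8: IN[B8] = OUT[B7] = {a@B6, b@B2, c@B7, e@B1, f@B7}
Applying B8's transfer function to that IN value gives OUT[B8] (row B8 above).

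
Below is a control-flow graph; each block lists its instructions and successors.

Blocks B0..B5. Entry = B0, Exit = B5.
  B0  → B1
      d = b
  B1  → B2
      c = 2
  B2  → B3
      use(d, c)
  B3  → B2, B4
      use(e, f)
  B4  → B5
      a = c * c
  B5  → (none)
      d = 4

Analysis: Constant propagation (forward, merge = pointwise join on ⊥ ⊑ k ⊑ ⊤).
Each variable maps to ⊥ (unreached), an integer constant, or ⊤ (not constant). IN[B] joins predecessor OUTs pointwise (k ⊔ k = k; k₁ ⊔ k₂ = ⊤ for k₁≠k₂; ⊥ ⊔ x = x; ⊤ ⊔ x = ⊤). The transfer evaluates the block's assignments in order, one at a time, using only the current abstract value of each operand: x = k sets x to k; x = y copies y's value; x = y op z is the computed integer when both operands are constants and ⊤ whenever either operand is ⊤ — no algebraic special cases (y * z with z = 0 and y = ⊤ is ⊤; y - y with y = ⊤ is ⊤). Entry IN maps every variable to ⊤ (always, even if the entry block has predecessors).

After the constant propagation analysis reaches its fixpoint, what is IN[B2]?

Fixpoint table:
  B0:   IN=(all ⊤)   OUT=(all ⊤)
  B1:   IN=(all ⊤)   OUT={c:2; rest ⊤}
  B2:   IN={c:2; rest ⊤}   OUT={c:2; rest ⊤}
  B3:   IN={c:2; rest ⊤}   OUT={c:2; rest ⊤}
  B4:   IN={c:2; rest ⊤}   OUT={a:4, c:2; rest ⊤}
  B5:   IN={a:4, c:2; rest ⊤}   OUT={a:4, c:2, d:4; rest ⊤}

Merge at B2: IN[B2] = OUT[B1] ⊔ OUT[B3] = {a: ⊤, b: ⊤, c: 2, d: ⊤, e: ⊤, f: ⊤}

Answer: {a: ⊤, b: ⊤, c: 2, d: ⊤, e: ⊤, f: ⊤}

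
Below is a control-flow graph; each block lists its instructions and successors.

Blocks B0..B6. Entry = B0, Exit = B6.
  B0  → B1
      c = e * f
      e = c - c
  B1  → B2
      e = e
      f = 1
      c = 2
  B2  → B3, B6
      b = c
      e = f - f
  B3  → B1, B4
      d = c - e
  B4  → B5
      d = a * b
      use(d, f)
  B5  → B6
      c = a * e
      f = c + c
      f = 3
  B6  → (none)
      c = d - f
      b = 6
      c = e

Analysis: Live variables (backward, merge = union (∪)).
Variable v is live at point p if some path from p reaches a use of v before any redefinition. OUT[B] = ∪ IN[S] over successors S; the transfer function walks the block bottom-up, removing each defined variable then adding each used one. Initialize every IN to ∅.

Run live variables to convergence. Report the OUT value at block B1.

Per-block solution:
  B0: | IN={a, d, e, f} | OUT={a, d, e}
  B1: | IN={a, d, e} | OUT={a, c, d, f}
  B2: | IN={a, c, d, f} | OUT={a, b, c, d, e, f}
  B3: | IN={a, b, c, e, f} | OUT={a, b, d, e, f}
  B4: | IN={a, b, e, f} | OUT={a, d, e}
  B5: | IN={a, d, e} | OUT={d, e, f}
  B6: | IN={d, e, f} | OUT={}

Merge at B1: OUT[B1] = IN[B2] = {a, c, d, f}

Answer: {a, c, d, f}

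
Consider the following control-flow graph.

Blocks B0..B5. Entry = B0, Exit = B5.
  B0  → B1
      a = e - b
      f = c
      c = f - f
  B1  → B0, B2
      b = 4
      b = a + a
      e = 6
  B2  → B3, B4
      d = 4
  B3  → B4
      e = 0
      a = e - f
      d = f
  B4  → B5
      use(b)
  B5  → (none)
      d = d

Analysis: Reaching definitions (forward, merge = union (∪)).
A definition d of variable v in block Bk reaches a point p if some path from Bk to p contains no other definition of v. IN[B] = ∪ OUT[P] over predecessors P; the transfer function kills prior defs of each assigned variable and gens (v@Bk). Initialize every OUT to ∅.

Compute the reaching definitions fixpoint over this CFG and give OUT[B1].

Answer: {a@B0, b@B1, c@B0, e@B1, f@B0}

Working:
Converged values:
  B0:  IN={a@B0, b@B1, c@B0, e@B1, f@B0}  OUT={a@B0, b@B1, c@B0, e@B1, f@B0}
  B1:  IN={a@B0, b@B1, c@B0, e@B1, f@B0}  OUT={a@B0, b@B1, c@B0, e@B1, f@B0}
  B2:  IN={a@B0, b@B1, c@B0, e@B1, f@B0}  OUT={a@B0, b@B1, c@B0, d@B2, e@B1, f@B0}
  B3:  IN={a@B0, b@B1, c@B0, d@B2, e@B1, f@B0}  OUT={a@B3, b@B1, c@B0, d@B3, e@B3, f@B0}
  B4:  IN={a@B0, a@B3, b@B1, c@B0, d@B2, d@B3, e@B1, e@B3, f@B0}  OUT={a@B0, a@B3, b@B1, c@B0, d@B2, d@B3, e@B1, e@B3, f@B0}
  B5:  IN={a@B0, a@B3, b@B1, c@B0, d@B2, d@B3, e@B1, e@B3, f@B0}  OUT={a@B0, a@B3, b@B1, c@B0, d@B5, e@B1, e@B3, f@B0}

Merge at B1: IN[B1] = OUT[B0] = {a@B0, b@B1, c@B0, e@B1, f@B0}
Applying B1's transfer function to that IN value gives OUT[B1] (row B1 above).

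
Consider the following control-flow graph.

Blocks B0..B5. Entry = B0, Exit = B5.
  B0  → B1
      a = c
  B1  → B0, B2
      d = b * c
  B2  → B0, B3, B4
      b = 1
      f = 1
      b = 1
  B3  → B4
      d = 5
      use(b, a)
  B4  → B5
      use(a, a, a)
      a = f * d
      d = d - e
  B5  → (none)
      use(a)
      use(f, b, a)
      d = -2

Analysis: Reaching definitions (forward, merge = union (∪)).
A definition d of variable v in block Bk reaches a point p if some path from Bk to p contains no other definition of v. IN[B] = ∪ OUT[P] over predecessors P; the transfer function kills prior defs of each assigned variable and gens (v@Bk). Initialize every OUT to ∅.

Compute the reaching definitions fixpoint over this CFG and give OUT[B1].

Answer: {a@B0, b@B2, d@B1, f@B2}

Trace:
Fixpoint table:
  B0: | IN={a@B0, b@B2, d@B1, f@B2} | OUT={a@B0, b@B2, d@B1, f@B2}
  B1: | IN={a@B0, b@B2, d@B1, f@B2} | OUT={a@B0, b@B2, d@B1, f@B2}
  B2: | IN={a@B0, b@B2, d@B1, f@B2} | OUT={a@B0, b@B2, d@B1, f@B2}
  B3: | IN={a@B0, b@B2, d@B1, f@B2} | OUT={a@B0, b@B2, d@B3, f@B2}
  B4: | IN={a@B0, b@B2, d@B1, d@B3, f@B2} | OUT={a@B4, b@B2, d@B4, f@B2}
  B5: | IN={a@B4, b@B2, d@B4, f@B2} | OUT={a@B4, b@B2, d@B5, f@B2}

Merge at B1: IN[B1] = OUT[B0] = {a@B0, b@B2, d@B1, f@B2}
Applying B1's transfer function to that IN value gives OUT[B1] (row B1 above).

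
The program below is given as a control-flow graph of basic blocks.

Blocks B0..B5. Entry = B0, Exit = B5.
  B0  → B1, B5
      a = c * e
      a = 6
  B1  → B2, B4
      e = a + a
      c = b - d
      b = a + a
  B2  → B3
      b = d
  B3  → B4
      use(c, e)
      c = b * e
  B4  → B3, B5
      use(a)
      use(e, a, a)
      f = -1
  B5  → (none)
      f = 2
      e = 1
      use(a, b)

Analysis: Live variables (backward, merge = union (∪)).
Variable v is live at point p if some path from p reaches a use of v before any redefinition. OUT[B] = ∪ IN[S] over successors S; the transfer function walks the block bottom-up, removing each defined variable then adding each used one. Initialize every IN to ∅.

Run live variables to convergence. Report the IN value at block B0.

Fixpoint table:
  B0: | IN={b, c, d, e} | OUT={a, b, d}
  B1: | IN={a, b, d} | OUT={a, b, c, d, e}
  B2: | IN={a, c, d, e} | OUT={a, b, c, e}
  B3: | IN={a, b, c, e} | OUT={a, b, c, e}
  B4: | IN={a, b, c, e} | OUT={a, b, c, e}
  B5: | IN={a, b} | OUT={}

Merge at B0: OUT[B0] = IN[B1] ⊔ IN[B5] = {a, b, d}
Applying B0's transfer function to that OUT value gives IN[B0] (row B0 above).

Answer: {b, c, d, e}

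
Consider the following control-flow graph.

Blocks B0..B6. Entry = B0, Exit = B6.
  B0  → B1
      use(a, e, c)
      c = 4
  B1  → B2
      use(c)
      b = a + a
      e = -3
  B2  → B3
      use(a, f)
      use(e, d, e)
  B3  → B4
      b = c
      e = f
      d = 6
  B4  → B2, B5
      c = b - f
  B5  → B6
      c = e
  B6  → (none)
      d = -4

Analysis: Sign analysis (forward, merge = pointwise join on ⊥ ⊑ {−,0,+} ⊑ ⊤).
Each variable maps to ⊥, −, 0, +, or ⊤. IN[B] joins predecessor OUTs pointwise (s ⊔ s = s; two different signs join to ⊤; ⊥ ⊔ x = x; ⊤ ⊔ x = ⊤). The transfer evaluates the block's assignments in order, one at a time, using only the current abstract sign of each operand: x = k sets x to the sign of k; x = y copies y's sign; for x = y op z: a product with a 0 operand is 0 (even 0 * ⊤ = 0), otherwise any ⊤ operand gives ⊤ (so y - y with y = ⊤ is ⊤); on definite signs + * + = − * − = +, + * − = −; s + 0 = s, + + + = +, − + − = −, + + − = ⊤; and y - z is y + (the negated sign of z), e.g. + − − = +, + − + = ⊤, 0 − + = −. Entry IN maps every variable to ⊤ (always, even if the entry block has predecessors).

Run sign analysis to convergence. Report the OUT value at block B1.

Answer: {a: ⊤, b: ⊤, c: +, d: ⊤, e: -, f: ⊤}

Trace:
Per-block solution:
  B0:   IN=(all ⊤)   OUT={c:+; rest ⊤}
  B1:   IN={c:+; rest ⊤}   OUT={c:+, e:-; rest ⊤}
  B2:   IN=(all ⊤)   OUT=(all ⊤)
  B3:   IN=(all ⊤)   OUT={d:+; rest ⊤}
  B4:   IN={d:+; rest ⊤}   OUT={d:+; rest ⊤}
  B5:   IN={d:+; rest ⊤}   OUT={d:+; rest ⊤}
  B6:   IN={d:+; rest ⊤}   OUT={d:-; rest ⊤}

Merge at B1: IN[B1] = OUT[B0] = {a: ⊤, b: ⊤, c: +, d: ⊤, e: ⊤, f: ⊤}
Applying B1's transfer function to that IN value gives OUT[B1] (row B1 above).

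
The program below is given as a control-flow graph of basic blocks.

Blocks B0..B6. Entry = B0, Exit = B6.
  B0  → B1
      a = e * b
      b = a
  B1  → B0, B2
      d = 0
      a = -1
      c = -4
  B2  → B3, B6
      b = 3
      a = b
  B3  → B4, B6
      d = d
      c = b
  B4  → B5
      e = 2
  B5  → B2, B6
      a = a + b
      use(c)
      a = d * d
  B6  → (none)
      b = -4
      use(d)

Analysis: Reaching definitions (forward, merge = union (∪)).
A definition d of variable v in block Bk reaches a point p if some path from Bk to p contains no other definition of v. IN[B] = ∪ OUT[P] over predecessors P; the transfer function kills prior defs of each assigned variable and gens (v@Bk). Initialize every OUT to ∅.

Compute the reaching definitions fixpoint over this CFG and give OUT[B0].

Answer: {a@B0, b@B0, c@B1, d@B1}

Trace:
Per-block solution:
  B0:  IN={a@B1, b@B0, c@B1, d@B1}  OUT={a@B0, b@B0, c@B1, d@B1}
  B1:  IN={a@B0, b@B0, c@B1, d@B1}  OUT={a@B1, b@B0, c@B1, d@B1}
  B2:  IN={a@B1, a@B5, b@B0, b@B2, c@B1, c@B3, d@B1, d@B3, e@B4}  OUT={a@B2, b@B2, c@B1, c@B3, d@B1, d@B3, e@B4}
  B3:  IN={a@B2, b@B2, c@B1, c@B3, d@B1, d@B3, e@B4}  OUT={a@B2, b@B2, c@B3, d@B3, e@B4}
  B4:  IN={a@B2, b@B2, c@B3, d@B3, e@B4}  OUT={a@B2, b@B2, c@B3, d@B3, e@B4}
  B5:  IN={a@B2, b@B2, c@B3, d@B3, e@B4}  OUT={a@B5, b@B2, c@B3, d@B3, e@B4}
  B6:  IN={a@B2, a@B5, b@B2, c@B1, c@B3, d@B1, d@B3, e@B4}  OUT={a@B2, a@B5, b@B6, c@B1, c@B3, d@B1, d@B3, e@B4}

Merge at B0 (entry node, so the boundary value {} is joined with the incoming edge(s)): IN[B0] = {} ⊔ OUT[B1] = {a@B1, b@B0, c@B1, d@B1}
Applying B0's transfer function to that IN value gives OUT[B0] (row B0 above).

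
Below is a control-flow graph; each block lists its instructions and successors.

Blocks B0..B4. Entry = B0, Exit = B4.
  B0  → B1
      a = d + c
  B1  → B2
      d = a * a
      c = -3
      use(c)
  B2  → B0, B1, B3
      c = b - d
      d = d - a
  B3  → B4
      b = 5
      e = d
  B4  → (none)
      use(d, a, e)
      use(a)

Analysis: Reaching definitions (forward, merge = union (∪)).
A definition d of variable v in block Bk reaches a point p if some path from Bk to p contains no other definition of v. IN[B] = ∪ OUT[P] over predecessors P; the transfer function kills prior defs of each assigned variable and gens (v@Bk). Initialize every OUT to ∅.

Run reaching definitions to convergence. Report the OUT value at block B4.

Answer: {a@B0, b@B3, c@B2, d@B2, e@B3}

Derivation:
Fixpoint table:
  B0: | IN={a@B0, c@B2, d@B2} | OUT={a@B0, c@B2, d@B2}
  B1: | IN={a@B0, c@B2, d@B2} | OUT={a@B0, c@B1, d@B1}
  B2: | IN={a@B0, c@B1, d@B1} | OUT={a@B0, c@B2, d@B2}
  B3: | IN={a@B0, c@B2, d@B2} | OUT={a@B0, b@B3, c@B2, d@B2, e@B3}
  B4: | IN={a@B0, b@B3, c@B2, d@B2, e@B3} | OUT={a@B0, b@B3, c@B2, d@B2, e@B3}

Merge at B4: IN[B4] = OUT[B3] = {a@B0, b@B3, c@B2, d@B2, e@B3}
Applying B4's transfer function to that IN value gives OUT[B4] (row B4 above).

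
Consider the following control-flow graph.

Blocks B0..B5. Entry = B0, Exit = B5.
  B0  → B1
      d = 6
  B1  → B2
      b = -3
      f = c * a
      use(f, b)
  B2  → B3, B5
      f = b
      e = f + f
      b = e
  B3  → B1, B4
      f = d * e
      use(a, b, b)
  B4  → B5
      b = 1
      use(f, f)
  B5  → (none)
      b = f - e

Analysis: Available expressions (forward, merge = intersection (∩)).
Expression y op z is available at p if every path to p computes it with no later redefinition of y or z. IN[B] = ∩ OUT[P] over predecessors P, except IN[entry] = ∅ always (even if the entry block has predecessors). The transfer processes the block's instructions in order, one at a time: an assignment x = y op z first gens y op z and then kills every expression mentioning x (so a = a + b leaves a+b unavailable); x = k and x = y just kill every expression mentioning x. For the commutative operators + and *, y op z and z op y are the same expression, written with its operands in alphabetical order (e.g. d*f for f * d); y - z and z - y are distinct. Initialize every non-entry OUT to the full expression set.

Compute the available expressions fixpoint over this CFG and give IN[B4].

Converged values:
  B0: | IN={} | OUT={}
  B1: | IN={} | OUT={a*c}
  B2: | IN={a*c} | OUT={a*c, f+f}
  B3: | IN={a*c, f+f} | OUT={a*c, d*e}
  B4: | IN={a*c, d*e} | OUT={a*c, d*e}
  B5: | IN={a*c} | OUT={a*c, f-e}

Merge at B4: IN[B4] = OUT[B3] = {a*c, d*e}

Answer: {a*c, d*e}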